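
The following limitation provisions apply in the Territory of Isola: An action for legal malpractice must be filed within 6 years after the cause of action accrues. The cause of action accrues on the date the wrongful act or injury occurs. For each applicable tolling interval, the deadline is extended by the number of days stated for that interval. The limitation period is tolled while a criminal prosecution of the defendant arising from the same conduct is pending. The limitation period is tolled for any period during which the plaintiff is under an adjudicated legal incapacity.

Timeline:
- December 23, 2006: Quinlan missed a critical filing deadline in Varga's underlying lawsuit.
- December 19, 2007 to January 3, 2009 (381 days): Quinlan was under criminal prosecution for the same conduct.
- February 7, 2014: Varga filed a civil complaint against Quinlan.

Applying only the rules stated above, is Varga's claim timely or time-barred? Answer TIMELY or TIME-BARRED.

TIME-BARRED

The claim accrued on December 23, 2006, when the wrongful act occurred.
Adding the 6 years base period to December 23, 2006 gives a deadline of December 23, 2012, before any tolling.
Because the pending criminal prosecution ran from December 19, 2007 to January 3, 2009, the deadline is extended by 381 days to January 8, 2014.
The February 7, 2014 filing falls after the January 8, 2014 deadline; the claim is time-barred.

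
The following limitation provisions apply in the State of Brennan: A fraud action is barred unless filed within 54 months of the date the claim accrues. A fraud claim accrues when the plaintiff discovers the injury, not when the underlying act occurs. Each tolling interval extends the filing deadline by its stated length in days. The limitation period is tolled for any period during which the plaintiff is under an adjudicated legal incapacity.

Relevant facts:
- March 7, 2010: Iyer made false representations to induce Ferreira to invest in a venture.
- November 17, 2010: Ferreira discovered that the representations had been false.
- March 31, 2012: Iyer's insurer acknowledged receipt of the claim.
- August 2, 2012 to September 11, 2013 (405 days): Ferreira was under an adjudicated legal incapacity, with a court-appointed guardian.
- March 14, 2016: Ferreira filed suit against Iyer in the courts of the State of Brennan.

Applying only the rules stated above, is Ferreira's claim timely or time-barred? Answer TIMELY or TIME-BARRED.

Accrual is tied to discovery, so the period began on November 17, 2010 rather than on March 7, 2010 when the act occurred.
The untolled deadline — 54 months after November 17, 2010 — is May 17, 2015.
The period was tolled for 405 days by the plaintiff's legal incapacity (August 2, 2012 to September 11, 2013), pushing the deadline to June 25, 2016.
Nothing else in the chronology tolls or restarts the period.
Ferreira filed on March 14, 2016, before the June 25, 2016 deadline, so the action is timely.

TIMELY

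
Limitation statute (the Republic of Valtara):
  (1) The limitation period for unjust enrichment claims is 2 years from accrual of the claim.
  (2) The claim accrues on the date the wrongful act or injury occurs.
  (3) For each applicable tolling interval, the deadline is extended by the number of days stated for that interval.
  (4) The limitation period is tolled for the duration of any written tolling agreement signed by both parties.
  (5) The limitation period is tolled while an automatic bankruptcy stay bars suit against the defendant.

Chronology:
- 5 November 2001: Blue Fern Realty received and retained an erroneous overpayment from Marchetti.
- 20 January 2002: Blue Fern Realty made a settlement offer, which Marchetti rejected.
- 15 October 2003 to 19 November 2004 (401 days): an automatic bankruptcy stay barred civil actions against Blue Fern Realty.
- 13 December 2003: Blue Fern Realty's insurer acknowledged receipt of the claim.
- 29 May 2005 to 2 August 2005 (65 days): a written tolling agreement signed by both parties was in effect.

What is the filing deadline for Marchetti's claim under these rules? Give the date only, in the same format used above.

The limitation period began to run on 5 November 2001.
The untolled deadline — 2 years after 5 November 2001 — is 5 November 2003.
The automatic bankruptcy stay from 15 October 2003 to 19 November 2004 tolled the period for 401 days, extending the deadline to 10 December 2004.
By the time the written tolling agreement began on 29 May 2005, the limitation period had already expired on 10 December 2004; that interval cannot revive it.
None of the other events listed affects the running of the period under the stated rules.

10 December 2004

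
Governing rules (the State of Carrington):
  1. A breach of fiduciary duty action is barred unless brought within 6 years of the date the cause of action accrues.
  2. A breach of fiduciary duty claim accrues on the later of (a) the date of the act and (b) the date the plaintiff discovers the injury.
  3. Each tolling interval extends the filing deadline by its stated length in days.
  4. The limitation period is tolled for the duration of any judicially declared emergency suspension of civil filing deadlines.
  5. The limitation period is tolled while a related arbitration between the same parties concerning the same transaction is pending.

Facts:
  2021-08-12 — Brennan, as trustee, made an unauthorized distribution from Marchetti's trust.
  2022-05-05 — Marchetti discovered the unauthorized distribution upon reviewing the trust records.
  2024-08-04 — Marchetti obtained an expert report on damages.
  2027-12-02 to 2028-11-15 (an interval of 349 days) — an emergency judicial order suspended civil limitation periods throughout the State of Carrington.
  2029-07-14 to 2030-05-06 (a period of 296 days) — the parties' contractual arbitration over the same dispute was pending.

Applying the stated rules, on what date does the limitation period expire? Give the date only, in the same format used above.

2029-04-19

The claim accrued on 2022-05-05 — the later of the 2021-08-12 act and the 2022-05-05 discovery.
The untolled deadline — 6 years after 2022-05-05 — is 2028-05-05.
Because the emergency suspension of filing deadlines ran from 2027-12-02 to 2028-11-15, the deadline is extended by 349 days to 2029-04-19.
The pending related arbitration from 2029-07-14 to 2030-05-06 began after the period had already run on 2029-04-19, so it has no tolling effect.
Nothing else in the chronology tolls or restarts the period.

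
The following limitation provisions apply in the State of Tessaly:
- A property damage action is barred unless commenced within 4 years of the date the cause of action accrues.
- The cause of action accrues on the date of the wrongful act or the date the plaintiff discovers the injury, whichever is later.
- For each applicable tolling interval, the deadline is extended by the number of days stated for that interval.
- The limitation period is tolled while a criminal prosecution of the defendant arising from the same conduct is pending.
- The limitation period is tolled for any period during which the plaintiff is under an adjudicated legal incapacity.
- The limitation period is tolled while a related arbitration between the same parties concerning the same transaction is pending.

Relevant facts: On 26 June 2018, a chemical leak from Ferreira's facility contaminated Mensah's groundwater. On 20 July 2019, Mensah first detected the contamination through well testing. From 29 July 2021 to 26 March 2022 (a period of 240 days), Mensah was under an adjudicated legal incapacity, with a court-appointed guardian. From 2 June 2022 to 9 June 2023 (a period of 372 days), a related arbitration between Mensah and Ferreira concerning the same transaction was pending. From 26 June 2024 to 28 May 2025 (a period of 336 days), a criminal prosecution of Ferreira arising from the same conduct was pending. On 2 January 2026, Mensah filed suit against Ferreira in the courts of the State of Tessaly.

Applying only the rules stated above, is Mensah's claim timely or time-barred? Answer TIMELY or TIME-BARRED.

Because discovery on 20 July 2019 post-dates the 26 June 2018 act, accrual under the later-of rule falls on 20 July 2019.
Adding the 4 years base period to 20 July 2019 gives a deadline of 20 July 2023, before any tolling.
The plaintiff's legal incapacity from 29 July 2021 to 26 March 2022 tolled the period for 240 days, extending the deadline to 16 March 2024.
Because the pending related arbitration ran from 2 June 2022 to 9 June 2023, the deadline is extended by 372 days to 23 March 2025.
The pending criminal prosecution from 26 June 2024 to 28 May 2025 tolled the period for 336 days, extending the deadline to 22 February 2026.
Filing on 2 January 2026 beat the 22 February 2026 deadline — the action is timely.

TIMELY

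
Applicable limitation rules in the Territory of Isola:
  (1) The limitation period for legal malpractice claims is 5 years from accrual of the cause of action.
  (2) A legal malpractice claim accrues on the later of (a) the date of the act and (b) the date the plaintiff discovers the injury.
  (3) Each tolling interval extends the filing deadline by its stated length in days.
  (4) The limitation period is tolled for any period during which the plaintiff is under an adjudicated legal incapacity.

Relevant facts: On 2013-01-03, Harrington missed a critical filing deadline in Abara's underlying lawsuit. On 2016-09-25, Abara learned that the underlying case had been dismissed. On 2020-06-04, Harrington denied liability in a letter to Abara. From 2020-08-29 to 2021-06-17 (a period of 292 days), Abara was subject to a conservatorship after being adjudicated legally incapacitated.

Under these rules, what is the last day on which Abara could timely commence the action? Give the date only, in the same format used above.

2022-07-14

Because discovery on 2016-09-25 post-dates the 2013-01-03 act, accrual under the later-of rule falls on 2016-09-25.
The untolled deadline — 5 years after 2016-09-25 — is 2021-09-25.
Because the plaintiff's legal incapacity ran from 2020-08-29 to 2021-06-17, the deadline is extended by 292 days to 2022-07-14.
Nothing else in the chronology tolls or restarts the period.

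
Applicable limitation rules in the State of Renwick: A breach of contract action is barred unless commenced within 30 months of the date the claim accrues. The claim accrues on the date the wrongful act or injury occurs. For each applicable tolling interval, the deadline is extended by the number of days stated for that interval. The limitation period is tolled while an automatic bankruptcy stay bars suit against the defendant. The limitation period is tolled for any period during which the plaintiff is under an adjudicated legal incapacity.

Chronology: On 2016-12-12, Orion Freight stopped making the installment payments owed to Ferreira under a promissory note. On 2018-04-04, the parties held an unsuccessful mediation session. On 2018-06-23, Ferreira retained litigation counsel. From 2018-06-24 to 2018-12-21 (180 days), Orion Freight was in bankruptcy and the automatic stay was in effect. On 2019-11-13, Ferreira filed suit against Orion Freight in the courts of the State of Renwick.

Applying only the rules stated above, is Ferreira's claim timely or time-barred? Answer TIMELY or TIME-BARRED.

TIMELY

The claim accrued on 2016-12-12, when the wrongful act occurred.
Adding the 30 months base period to 2016-12-12 gives a deadline of 2019-06-12, before any tolling.
The period was tolled for 180 days by the automatic bankruptcy stay (2018-06-24 to 2018-12-21), pushing the deadline to 2019-12-09.
The other events in the timeline have no effect on the limitation period under the stated rules.
Filing on 2019-11-13 beat the 2019-12-09 deadline — the action is timely.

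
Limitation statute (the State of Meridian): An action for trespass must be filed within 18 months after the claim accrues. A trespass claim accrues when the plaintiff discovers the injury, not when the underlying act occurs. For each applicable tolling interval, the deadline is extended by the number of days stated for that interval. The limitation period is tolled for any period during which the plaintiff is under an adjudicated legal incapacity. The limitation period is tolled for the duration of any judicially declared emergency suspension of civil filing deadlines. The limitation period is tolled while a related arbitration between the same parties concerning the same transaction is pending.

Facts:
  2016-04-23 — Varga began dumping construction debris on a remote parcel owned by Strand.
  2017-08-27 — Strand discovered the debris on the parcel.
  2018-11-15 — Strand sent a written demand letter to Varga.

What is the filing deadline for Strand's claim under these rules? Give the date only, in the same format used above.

Accrual is tied to discovery, so the period began on 2017-08-27 rather than on 2016-04-23 when the act occurred.
18 months from 2017-08-27 is 2019-02-27.
None of the other events listed affects the running of the period under the stated rules.

2019-02-27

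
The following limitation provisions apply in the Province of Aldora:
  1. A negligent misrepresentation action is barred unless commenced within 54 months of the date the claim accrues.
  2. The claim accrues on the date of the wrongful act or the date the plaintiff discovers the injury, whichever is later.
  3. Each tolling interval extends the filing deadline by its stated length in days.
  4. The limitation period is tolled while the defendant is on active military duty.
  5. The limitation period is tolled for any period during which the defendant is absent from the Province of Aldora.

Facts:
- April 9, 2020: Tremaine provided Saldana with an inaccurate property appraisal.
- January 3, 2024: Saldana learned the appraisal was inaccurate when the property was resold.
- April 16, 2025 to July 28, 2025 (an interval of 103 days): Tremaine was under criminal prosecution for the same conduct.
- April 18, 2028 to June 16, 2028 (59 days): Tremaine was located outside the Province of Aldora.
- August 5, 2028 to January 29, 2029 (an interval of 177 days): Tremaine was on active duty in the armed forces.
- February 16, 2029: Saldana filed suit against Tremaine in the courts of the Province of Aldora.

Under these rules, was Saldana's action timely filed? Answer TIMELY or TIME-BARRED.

TIMELY

Because discovery on January 3, 2024 post-dates the April 9, 2020 act, accrual under the later-of rule falls on January 3, 2024.
The untolled deadline — 54 months after January 3, 2024 — is July 3, 2028.
The period was tolled for 59 days by the defendant's absence from the jurisdiction (April 18, 2028 to June 16, 2028), pushing the deadline to August 31, 2028.
The period was tolled for 177 days by the defendant's active military service (August 5, 2028 to January 29, 2029), pushing the deadline to February 24, 2029.
Although a criminal prosecution ran from April 16, 2025 to July 28, 2025, the stated rules do not make that a tolling event, so it is disregarded.
The February 16, 2029 filing precedes the February 24, 2029 deadline; the claim is timely.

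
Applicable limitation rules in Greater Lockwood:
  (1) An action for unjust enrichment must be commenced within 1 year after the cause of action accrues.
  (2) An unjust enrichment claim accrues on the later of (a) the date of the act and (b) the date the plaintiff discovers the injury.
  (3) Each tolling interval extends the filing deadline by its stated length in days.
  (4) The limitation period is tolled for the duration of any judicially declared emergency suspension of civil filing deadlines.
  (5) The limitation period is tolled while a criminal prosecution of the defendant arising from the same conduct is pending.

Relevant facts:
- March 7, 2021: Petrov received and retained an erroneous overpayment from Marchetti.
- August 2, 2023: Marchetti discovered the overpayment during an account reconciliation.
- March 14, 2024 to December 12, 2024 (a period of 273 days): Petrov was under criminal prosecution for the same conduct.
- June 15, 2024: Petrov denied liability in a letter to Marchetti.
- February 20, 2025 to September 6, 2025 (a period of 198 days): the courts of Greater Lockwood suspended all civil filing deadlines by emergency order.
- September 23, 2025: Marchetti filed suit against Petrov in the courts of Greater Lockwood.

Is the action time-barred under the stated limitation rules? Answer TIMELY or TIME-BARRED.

The claim accrued on August 2, 2023 — the later of the March 7, 2021 act and the August 2, 2023 discovery.
1 year from August 2, 2023 is August 2, 2024.
The pending criminal prosecution from March 14, 2024 to December 12, 2024 tolled the period for 273 days, extending the deadline to May 2, 2025.
The emergency suspension of filing deadlines from February 20, 2025 to September 6, 2025 tolled the period for 198 days, extending the deadline to November 16, 2025.
None of the other events listed affects the running of the period under the stated rules.
Marchetti filed on September 23, 2025, before the November 16, 2025 deadline, so the action is timely.

TIMELY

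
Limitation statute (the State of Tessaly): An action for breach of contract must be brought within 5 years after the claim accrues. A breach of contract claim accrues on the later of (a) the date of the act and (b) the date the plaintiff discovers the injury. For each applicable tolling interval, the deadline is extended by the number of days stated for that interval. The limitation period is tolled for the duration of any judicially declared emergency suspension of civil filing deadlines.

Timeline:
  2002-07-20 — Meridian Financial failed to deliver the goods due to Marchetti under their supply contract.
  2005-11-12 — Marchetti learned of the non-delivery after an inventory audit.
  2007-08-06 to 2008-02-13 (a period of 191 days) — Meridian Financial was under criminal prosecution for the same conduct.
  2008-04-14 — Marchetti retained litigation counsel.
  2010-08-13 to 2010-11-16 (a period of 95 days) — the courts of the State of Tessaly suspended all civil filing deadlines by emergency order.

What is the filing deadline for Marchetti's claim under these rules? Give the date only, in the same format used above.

Because discovery on 2005-11-12 post-dates the 2002-07-20 act, accrual under the later-of rule falls on 2005-11-12.
The untolled deadline — 5 years after 2005-11-12 — is 2010-11-12.
The emergency suspension of filing deadlines from 2010-08-13 to 2010-11-16 tolled the period for 95 days, extending the deadline to 2011-02-15.
Although a criminal prosecution ran from 2007-08-06 to 2008-02-13, the stated rules do not make that a tolling event, so it is disregarded.
The other events in the timeline have no effect on the limitation period under the stated rules.

2011-02-15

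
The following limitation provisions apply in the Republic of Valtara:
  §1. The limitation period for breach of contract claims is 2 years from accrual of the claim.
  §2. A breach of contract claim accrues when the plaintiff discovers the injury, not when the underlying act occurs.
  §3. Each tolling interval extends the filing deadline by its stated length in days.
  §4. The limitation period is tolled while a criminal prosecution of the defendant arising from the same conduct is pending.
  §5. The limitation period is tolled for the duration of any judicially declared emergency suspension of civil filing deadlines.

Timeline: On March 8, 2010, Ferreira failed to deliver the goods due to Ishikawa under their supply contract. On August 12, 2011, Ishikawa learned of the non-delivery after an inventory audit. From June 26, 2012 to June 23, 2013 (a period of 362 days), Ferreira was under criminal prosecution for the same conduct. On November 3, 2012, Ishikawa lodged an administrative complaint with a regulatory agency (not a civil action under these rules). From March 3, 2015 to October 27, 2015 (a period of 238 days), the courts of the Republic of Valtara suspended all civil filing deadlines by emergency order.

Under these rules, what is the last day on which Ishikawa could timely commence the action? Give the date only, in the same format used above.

Accrual is tied to discovery, so the period began on August 12, 2011 rather than on March 8, 2010 when the act occurred.
The untolled deadline — 2 years after August 12, 2011 — is August 12, 2013.
The pending criminal prosecution from June 26, 2012 to June 23, 2013 tolled the period for 362 days, extending the deadline to August 9, 2014.
By the time the emergency suspension of filing deadlines began on March 3, 2015, the limitation period had already expired on August 9, 2014; that interval cannot revive it.
None of the other events listed affects the running of the period under the stated rules.

August 9, 2014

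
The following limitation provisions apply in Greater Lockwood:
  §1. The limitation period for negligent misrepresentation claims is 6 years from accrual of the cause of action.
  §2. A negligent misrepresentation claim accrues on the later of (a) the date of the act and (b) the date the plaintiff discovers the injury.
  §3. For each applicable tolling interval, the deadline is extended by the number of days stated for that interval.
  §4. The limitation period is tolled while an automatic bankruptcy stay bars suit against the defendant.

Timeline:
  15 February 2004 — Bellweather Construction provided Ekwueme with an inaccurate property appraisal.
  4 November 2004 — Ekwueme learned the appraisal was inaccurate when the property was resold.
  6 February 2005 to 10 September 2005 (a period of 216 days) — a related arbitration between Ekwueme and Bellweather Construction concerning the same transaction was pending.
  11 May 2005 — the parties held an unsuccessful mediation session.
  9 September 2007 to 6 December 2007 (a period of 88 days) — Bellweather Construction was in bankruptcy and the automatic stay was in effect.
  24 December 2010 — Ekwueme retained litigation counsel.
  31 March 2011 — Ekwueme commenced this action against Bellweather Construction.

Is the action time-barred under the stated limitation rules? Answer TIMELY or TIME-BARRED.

Taking the later of the act (15 February 2004) and discovery (4 November 2004), the claim accrued on 4 November 2004.
6 years from 4 November 2004 is 4 November 2010.
Because the automatic bankruptcy stay ran from 9 September 2007 to 6 December 2007, the deadline is extended by 88 days to 31 January 2011.
No stated provision tolls the period for a pending arbitration, so the interval from 6 February 2005 to 10 September 2005 has no effect on the deadline.
The other events in the timeline have no effect on the limitation period under the stated rules.
Filing on 31 March 2011 missed the 31 January 2011 deadline — the action is time-barred.

TIME-BARRED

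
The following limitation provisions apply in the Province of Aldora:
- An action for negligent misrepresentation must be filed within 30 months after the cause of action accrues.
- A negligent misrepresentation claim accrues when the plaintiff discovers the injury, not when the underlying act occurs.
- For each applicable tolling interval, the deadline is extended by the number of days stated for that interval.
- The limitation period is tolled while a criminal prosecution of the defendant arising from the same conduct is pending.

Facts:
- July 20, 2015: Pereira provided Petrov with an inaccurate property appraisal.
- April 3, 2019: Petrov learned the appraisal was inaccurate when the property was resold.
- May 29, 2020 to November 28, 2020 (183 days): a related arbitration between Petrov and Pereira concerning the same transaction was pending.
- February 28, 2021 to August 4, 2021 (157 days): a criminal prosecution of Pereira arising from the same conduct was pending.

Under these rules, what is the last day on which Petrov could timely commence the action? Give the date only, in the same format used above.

The claim did not accrue until Petrov discovered the injury on April 3, 2019; the July 20, 2015 act date does not start the clock under the stated rule.
30 months from April 3, 2019 is October 3, 2021.
Because the pending criminal prosecution ran from February 28, 2021 to August 4, 2021, the deadline is extended by 157 days to March 9, 2022.
No stated provision tolls the period for a pending arbitration, so the interval from May 29, 2020 to November 28, 2020 has no effect on the deadline.

March 9, 2022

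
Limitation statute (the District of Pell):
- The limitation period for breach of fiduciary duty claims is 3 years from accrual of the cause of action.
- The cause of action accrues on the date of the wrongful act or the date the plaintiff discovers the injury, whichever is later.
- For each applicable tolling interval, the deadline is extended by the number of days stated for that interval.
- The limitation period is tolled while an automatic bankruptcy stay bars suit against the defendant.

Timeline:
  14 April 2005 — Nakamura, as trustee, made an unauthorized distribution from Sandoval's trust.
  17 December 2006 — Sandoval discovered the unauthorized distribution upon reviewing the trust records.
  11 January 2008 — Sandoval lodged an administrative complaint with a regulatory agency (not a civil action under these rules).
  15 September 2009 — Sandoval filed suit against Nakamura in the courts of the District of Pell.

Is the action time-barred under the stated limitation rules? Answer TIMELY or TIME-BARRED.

TIMELY

The claim accrued on 17 December 2006 — the later of the 14 April 2005 act and the 17 December 2006 discovery.
The untolled deadline — 3 years after 17 December 2006 — is 17 December 2009.
None of the other events listed affects the running of the period under the stated rules.
The 15 September 2009 filing precedes the 17 December 2009 deadline; the claim is timely.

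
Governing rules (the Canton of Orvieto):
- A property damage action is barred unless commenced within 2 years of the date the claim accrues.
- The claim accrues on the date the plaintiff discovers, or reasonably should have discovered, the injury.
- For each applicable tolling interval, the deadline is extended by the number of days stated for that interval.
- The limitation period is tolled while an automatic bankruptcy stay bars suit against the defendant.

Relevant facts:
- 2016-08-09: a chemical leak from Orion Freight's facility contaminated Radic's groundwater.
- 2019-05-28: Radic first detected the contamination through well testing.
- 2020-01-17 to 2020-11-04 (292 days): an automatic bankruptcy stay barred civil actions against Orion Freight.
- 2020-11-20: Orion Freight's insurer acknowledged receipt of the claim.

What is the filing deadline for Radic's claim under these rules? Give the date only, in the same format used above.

Under the discovery rule, the claim accrued on 2019-05-28, when Radic discovered the injury — not on the 2016-08-09 date of the underlying act.
2 years from 2019-05-28 is 2021-05-28.
The automatic bankruptcy stay from 2020-01-17 to 2020-11-04 tolled the period for 292 days, extending the deadline to 2022-03-16.
None of the other events listed affects the running of the period under the stated rules.

2022-03-16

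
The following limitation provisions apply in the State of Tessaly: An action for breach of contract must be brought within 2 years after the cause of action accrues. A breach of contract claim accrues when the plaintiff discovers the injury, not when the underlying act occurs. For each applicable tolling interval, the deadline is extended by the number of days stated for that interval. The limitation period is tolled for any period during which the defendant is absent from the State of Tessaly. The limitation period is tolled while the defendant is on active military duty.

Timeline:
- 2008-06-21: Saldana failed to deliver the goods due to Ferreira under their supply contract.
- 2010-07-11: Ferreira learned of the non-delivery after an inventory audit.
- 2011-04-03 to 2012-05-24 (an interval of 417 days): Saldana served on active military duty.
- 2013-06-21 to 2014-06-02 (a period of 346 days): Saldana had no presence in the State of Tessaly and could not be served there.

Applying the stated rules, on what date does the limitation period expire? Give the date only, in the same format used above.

Accrual is tied to discovery, so the period began on 2010-07-11 rather than on 2008-06-21 when the act occurred.
2 years from 2010-07-11 is 2012-07-11.
Because the defendant's active military service ran from 2011-04-03 to 2012-05-24, the deadline is extended by 417 days to 2013-09-01.
Because the defendant's absence from the jurisdiction ran from 2013-06-21 to 2014-06-02, the deadline is extended by 346 days to 2014-08-13.

2014-08-13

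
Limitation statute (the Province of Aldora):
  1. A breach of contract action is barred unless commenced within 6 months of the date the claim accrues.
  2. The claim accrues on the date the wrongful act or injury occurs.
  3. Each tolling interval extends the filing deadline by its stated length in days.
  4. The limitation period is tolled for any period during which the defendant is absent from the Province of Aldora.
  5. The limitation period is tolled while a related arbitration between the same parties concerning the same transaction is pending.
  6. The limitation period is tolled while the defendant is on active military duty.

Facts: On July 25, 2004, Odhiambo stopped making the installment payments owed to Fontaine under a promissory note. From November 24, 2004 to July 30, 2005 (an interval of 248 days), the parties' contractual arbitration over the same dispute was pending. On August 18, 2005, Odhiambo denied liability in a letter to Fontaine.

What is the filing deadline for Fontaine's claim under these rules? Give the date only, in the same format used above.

September 30, 2005

The limitation period began to run on July 25, 2004.
Adding the 6 months base period to July 25, 2004 gives a deadline of January 25, 2005, before any tolling.
Because the pending related arbitration ran from November 24, 2004 to July 30, 2005, the deadline is extended by 248 days to September 30, 2005.
None of the other events listed affects the running of the period under the stated rules.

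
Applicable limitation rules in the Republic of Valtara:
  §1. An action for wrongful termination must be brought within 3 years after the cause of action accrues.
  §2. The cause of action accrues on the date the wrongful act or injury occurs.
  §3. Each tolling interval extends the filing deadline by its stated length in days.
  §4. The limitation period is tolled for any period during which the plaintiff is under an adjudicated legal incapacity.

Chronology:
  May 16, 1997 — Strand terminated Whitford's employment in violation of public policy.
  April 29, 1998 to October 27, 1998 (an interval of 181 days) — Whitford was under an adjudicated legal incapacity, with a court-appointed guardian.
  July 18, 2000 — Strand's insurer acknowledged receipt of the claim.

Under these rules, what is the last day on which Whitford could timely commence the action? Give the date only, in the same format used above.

The cause of action accrued on May 16, 1997, the date of the act.
The untolled deadline — 3 years after May 16, 1997 — is May 16, 2000.
The plaintiff's legal incapacity from April 29, 1998 to October 27, 1998 tolled the period for 181 days, extending the deadline to November 13, 2000.
The other events in the timeline have no effect on the limitation period under the stated rules.

November 13, 2000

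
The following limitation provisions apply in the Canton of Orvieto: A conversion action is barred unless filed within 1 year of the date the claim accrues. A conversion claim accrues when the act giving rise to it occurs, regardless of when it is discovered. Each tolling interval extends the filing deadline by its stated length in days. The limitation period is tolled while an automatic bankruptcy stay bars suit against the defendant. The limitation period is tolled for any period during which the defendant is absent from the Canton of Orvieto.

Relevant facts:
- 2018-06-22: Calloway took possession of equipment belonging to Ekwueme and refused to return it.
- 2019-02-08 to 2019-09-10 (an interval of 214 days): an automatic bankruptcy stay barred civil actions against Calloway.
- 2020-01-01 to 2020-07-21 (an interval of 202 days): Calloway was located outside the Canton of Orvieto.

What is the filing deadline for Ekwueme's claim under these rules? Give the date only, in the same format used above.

The claim accrued on 2018-06-22, the date of the act.
Adding the 1 year base period to 2018-06-22 gives a deadline of 2019-06-22, before any tolling.
The period was tolled for 214 days by the automatic bankruptcy stay (2019-02-08 to 2019-09-10), pushing the deadline to 2020-01-22.
The defendant's absence from the jurisdiction from 2020-01-01 to 2020-07-21 tolled the period for 202 days, extending the deadline to 2020-08-11.

2020-08-11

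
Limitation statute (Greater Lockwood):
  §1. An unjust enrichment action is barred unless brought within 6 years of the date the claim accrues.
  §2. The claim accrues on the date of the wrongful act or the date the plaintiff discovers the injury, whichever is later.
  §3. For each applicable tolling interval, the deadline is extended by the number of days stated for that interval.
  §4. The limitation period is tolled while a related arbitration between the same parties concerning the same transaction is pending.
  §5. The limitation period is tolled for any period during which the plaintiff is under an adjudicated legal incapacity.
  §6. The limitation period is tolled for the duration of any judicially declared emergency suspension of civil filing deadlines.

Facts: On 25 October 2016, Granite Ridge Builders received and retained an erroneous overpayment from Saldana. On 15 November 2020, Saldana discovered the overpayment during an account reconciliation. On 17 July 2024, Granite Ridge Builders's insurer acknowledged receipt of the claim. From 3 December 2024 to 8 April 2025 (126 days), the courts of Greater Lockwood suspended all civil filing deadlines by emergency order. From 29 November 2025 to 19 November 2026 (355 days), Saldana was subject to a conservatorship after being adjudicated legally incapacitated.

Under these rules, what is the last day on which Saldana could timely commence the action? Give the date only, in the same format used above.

The claim accrued on 15 November 2020 — the later of the 25 October 2016 act and the 15 November 2020 discovery.
6 years from 15 November 2020 is 15 November 2026.
Because the emergency suspension of filing deadlines ran from 3 December 2024 to 8 April 2025, the deadline is extended by 126 days to 21 March 2027.
The plaintiff's legal incapacity from 29 November 2025 to 19 November 2026 tolled the period for 355 days, extending the deadline to 10 March 2028.
The other events in the timeline have no effect on the limitation period under the stated rules.

10 March 2028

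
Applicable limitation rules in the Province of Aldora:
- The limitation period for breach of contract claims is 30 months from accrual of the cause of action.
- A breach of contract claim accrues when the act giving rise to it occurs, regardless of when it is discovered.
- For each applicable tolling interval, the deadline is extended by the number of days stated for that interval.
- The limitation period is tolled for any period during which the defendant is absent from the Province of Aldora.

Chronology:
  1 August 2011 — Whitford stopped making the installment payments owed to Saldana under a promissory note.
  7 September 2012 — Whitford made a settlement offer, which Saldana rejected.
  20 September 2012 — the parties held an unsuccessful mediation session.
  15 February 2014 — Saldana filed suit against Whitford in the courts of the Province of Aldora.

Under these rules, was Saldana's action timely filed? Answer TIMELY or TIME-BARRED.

TIME-BARRED

The claim accrued on 1 August 2011, when the wrongful act occurred.
30 months from 1 August 2011 is 1 February 2014.
The other events in the timeline have no effect on the limitation period under the stated rules.
The 15 February 2014 filing falls after the 1 February 2014 deadline; the claim is time-barred.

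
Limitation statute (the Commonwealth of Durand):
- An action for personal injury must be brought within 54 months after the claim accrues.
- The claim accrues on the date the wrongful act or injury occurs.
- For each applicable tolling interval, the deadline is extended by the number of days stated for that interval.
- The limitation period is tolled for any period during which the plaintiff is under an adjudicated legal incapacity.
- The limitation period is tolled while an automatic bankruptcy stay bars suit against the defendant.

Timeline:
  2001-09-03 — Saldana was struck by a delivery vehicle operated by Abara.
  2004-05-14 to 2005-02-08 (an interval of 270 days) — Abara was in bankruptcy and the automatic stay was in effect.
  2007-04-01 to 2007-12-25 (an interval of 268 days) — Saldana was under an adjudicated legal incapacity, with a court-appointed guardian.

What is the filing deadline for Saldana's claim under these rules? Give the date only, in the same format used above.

The claim accrued on 2001-09-03, when the wrongful act occurred.
The untolled deadline — 54 months after 2001-09-03 — is 2006-03-03.
Because the automatic bankruptcy stay ran from 2004-05-14 to 2005-02-08, the deadline is extended by 270 days to 2006-11-28.
The plaintiff's legal incapacity from 2007-04-01 to 2007-12-25 began after the period had already run on 2006-11-28, so it has no tolling effect.

2006-11-28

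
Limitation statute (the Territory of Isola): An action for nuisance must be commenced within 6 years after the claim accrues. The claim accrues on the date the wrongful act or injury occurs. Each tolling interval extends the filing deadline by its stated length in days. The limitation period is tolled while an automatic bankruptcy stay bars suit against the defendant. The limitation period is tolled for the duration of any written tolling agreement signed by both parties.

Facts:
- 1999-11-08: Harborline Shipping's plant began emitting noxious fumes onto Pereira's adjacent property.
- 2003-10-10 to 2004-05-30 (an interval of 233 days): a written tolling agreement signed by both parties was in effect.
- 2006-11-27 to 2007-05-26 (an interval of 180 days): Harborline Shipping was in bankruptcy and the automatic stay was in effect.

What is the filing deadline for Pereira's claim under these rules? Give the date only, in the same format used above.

2006-06-29

The claim accrued on 1999-11-08, when the wrongful act occurred.
Adding the 6 years base period to 1999-11-08 gives a deadline of 2005-11-08, before any tolling.
Because the written tolling agreement ran from 2003-10-10 to 2004-05-30, the deadline is extended by 233 days to 2006-06-29.
The automatic bankruptcy stay starting 2006-11-27 came too late — the period had run on 2006-06-29 — and so does not extend the deadline.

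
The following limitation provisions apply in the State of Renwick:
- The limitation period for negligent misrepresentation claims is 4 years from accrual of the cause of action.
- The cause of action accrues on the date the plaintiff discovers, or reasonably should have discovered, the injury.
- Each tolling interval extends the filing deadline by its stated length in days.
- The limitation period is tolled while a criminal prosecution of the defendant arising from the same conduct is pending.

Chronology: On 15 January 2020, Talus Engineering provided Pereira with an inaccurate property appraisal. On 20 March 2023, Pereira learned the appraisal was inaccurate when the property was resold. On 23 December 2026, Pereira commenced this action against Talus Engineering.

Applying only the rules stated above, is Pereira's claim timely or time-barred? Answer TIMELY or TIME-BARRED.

Under the discovery rule, the claim accrued on 20 March 2023, when Pereira discovered the injury — not on the 15 January 2020 date of the underlying act.
Adding the 4 years base period to 20 March 2023 gives a deadline of 20 March 2027, before any tolling.
The 23 December 2026 filing precedes the 20 March 2027 deadline; the claim is timely.

TIMELY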